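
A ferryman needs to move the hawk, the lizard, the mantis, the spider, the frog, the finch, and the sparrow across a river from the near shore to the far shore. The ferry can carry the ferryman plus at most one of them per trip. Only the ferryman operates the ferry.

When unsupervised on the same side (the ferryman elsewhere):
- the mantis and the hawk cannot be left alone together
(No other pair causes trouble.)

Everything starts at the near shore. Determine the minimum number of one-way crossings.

Counting alone: the ferryman can take at most 1 across per trip to the far shore, so moving all 7 needs at least 7 loaded trips out, with a return between consecutive ones — at least 13 crossings.
The plan below uses exactly 13 crossings, so it is optimal:
1. Ferryman goes to the far shore with the hawk.
2. Ferryman goes back to the near shore alone.
3. Ferryman goes to the far shore with the lizard.
4. Ferryman goes back to the near shore alone.
5. Ferryman goes to the far shore with the spider.
6. Ferryman goes back to the near shore alone.
7. Ferryman goes to the far shore with the frog.
8. Ferryman goes back to the near shore alone.
9. Ferryman goes to the far shore with the finch.
10. Ferryman goes back to the near shore alone.
11. Ferryman goes to the far shore with the sparrow.
12. Ferryman goes back to the near shore alone.
13. Ferryman goes to the far shore with the mantis.

13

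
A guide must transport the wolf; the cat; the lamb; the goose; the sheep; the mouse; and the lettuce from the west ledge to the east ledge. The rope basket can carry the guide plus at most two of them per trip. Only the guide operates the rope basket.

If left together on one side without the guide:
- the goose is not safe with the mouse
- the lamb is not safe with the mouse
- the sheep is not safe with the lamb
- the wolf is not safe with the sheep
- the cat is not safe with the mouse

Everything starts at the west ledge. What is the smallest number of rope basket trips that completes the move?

9

Counting alone: the guide can take at most 2 across per trip to the east ledge, so moving all 7 needs at least 4 loaded trips out, with a return between consecutive ones — at least 7 crossings.
The safety rule pushes this higher. Following every safe sequence of crossings, the most of the 7 that can be at the east ledge as the rope basket arrives there on crossing 7 is 6 — never all 7.
So no plan with fewer than 9 crossings exists, and this one achieves 9:
1. Guide goes to the east ledge with the mouse and the sheep.  [the west ledge: the cat, the goose, the lamb, the lettuce, the wolf | the east ledge: the mouse, the sheep]
2. Guide goes back to the west ledge alone.  [the west ledge: the cat, the goose, the lamb, the lettuce, the wolf | the east ledge: the mouse, the sheep]
3. Guide goes to the east ledge with the wolf.  [the west ledge: the cat, the goose, the lamb, the lettuce | the east ledge: the mouse, the sheep, the wolf]
4. Guide goes back to the west ledge with the sheep.  [the west ledge: the cat, the goose, the lamb, the lettuce, the sheep | the east ledge: the mouse, the wolf]
5. Guide goes to the east ledge with the cat and the lamb.  [the west ledge: the goose, the lettuce, the sheep | the east ledge: the cat, the lamb, the mouse, the wolf]
6. Guide goes back to the west ledge with the mouse.  [the west ledge: the goose, the lettuce, the mouse, the sheep | the east ledge: the cat, the lamb, the wolf]
7. Guide goes to the east ledge with the goose and the lettuce.  [the west ledge: the mouse, the sheep | the east ledge: the cat, the goose, the lamb, the lettuce, the wolf]
8. Guide goes back to the west ledge alone.  [the west ledge: the mouse, the sheep | the east ledge: the cat, the goose, the lamb, the lettuce, the wolf]
9. Guide goes to the east ledge with the mouse and the sheep.  [the west ledge: — | the east ledge: the cat, the goose, the lamb, the lettuce, the mouse, the sheep, the wolf]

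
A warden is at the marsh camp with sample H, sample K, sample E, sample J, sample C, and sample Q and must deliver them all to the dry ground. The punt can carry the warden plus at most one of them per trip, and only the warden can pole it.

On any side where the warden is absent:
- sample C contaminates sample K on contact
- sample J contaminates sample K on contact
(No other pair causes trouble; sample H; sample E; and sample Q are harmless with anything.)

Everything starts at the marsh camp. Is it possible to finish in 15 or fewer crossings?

Yes

Yes — this plan uses 13 crossings (≤ 15):
1. Warden goes to the dry ground with sample K.
2. Warden goes back to the marsh camp alone.
3. Warden goes to the dry ground with sample H.
4. Warden goes back to the marsh camp alone.
5. Warden goes to the dry ground with sample E.
6. Warden goes back to the marsh camp alone.
7. Warden goes to the dry ground with sample J.
8. Warden goes back to the marsh camp with sample K.
9. Warden goes to the dry ground with sample C.
10. Warden goes back to the marsh camp alone.
11. Warden goes to the dry ground with sample Q.
12. Warden goes back to the marsh camp alone.
13. Warden goes to the dry ground with sample K.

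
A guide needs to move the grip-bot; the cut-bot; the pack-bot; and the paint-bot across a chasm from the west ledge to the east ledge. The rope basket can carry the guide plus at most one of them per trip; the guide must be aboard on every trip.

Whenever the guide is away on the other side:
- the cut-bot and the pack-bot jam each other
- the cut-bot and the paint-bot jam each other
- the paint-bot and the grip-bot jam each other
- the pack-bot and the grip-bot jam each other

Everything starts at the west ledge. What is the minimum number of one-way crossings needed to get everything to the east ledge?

impossible

Whatever the first load, the items left behind include a forbidden pair without the guide. No opening move is safe, so no plan exists.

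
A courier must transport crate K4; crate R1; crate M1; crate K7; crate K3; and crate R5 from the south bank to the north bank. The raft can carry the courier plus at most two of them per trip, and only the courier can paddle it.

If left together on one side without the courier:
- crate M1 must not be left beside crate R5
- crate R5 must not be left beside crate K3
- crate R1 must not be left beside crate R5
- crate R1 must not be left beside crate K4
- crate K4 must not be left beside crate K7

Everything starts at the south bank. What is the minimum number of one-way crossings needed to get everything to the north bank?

Counting alone: the courier can take at most 2 across per trip to the north bank, so moving all 6 needs at least 3 loaded trips out, with a return between consecutive ones — at least 5 crossings.
The safety rule pushes this higher. Following every safe sequence of crossings, the most of the 6 that can be at the north bank as the raft arrives there on crossing 5 is 5 — never all 6.
So no plan with fewer than 7 crossings exists, and this one achieves 7:
1. Courier goes to the north bank with crate K4 and crate R5.  [the south bank: crate K3, crate K7, crate M1, crate R1 | the north bank: crate K4, crate R5]
2. Courier goes back to the south bank alone.  [the south bank: crate K3, crate K7, crate M1, crate R1 | the north bank: crate K4, crate R5]
3. Courier goes to the north bank with crate M1 and crate R1.  [the south bank: crate K3, crate K7 | the north bank: crate K4, crate M1, crate R1, crate R5]
4. Courier goes back to the south bank with crate K4 and crate R5.  [the south bank: crate K3, crate K4, crate K7, crate R5 | the north bank: crate M1, crate R1]
5. Courier goes to the north bank with crate K3 and crate K7.  [the south bank: crate K4, crate R5 | the north bank: crate K3, crate K7, crate M1, crate R1]
6. Courier goes back to the south bank alone.  [the south bank: crate K4, crate R5 | the north bank: crate K3, crate K7, crate M1, crate R1]
7. Courier goes to the north bank with crate K4 and crate R5.  [the south bank: — | the north bank: crate K3, crate K4, crate K7, crate M1, crate R1, crate R5]

7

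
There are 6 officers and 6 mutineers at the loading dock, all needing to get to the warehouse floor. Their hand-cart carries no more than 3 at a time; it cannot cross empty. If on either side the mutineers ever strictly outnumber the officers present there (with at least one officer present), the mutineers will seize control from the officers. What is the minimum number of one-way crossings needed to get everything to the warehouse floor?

impossible

Following every safe sequence of crossings from the start, the most of the 12 that can be at the warehouse floor as the hand-cart arrives there on crossings 1, 3, 5 is 3, 5, 6 respectively; the best ever achieved is 6 of 12.
From crossing 7 on, no configuration arises that was not already reachable earlier: only 17 distinct safe configurations (who is on which side, and where the hand-cart is) can ever be reached, none of them has everyone across, and every continuation just revisits them. They are: 0 officers + 0 mutineers across (hand-cart back at the start); 0 officers + 1 mutineer across (hand-cart there); 0 officers + 1 mutineer across (hand-cart back at the start); 0 officers + 2 mutineers across (hand-cart there); 0 officers + 2 mutineers across (hand-cart back at the start); 0 officers + 3 mutineers across (hand-cart there); 0 officers + 3 mutineers across (hand-cart back at the start); 0 officers + 4 mutineers across (hand-cart there); 0 officers + 4 mutineers across (hand-cart back at the start); 0 officers + 5 mutineers across (hand-cart there); 0 officers + 5 mutineers across (hand-cart back at the start); 0 officers + 6 mutineers across (hand-cart there); 1 officer + 1 mutineer across (hand-cart there); 1 officer + 1 mutineer across (hand-cart back at the start); 2 officers + 2 mutineers across (hand-cart there); 2 officers + 2 mutineers across (hand-cart back at the start); 3 officers + 3 mutineers across (hand-cart there). So no valid plan exists.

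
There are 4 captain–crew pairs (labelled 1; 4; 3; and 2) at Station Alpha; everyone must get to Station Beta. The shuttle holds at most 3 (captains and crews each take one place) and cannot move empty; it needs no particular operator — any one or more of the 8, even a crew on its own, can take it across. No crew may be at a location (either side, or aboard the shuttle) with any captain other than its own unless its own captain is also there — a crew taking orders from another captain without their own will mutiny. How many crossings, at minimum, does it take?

9

Counting alone: each trip to Station Beta takes at most 3 across and each return brings at least 1 back, so after t trips out (and t−1 returns) at most 3t − (t−1) of the 8 are across; that first reaches 8 at t = 4, so at least 7 crossings are needed.
The safety rule pushes this higher. Following every safe sequence of crossings, the most of the 8 that can be at Station Beta as the shuttle arrives there on crossing 7 is 7 — never all 8.
So no plan with fewer than 9 crossings exists, and this one achieves 9:
1. captain 1 and crew 1 cross → Station Beta.
2. captain 1 crosses ← Station Alpha.
3. captain 1, captain 4, and crew 4 cross → Station Beta.
4. captain 1 and crew 1 cross ← Station Alpha.
5. captain 1, captain 2, and captain 3 cross → Station Beta.
6. crew 4 crosses ← Station Alpha.
7. crew 1 and crew 4 cross → Station Beta.
8. crew 1 crosses ← Station Alpha.
9. crew 1, crew 2, and crew 3 cross → Station Beta.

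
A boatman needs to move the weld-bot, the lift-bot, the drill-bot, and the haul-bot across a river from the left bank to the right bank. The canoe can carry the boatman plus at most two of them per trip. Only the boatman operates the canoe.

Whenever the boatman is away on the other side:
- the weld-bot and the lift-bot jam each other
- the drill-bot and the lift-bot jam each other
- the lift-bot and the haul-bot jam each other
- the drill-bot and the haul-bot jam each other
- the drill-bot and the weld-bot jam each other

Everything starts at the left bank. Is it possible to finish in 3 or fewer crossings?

No

Counting alone: the boatman can take at most 2 across per trip to the right bank, so moving all 4 needs at least 2 loaded trips out, with a return between consecutive ones — at least 3 crossings.
The safety rule pushes this higher. Following every safe sequence of crossings, the most of the 4 that can be at the right bank as the canoe arrives there on crossing 3 is 3 — never all 4.
So the move cannot be finished within 3 crossings. (The shortest complete plan takes 5:)
1. Boatman goes to the right bank with the drill-bot and the lift-bot.  [the left bank: the haul-bot, the weld-bot | the right bank: the drill-bot, the lift-bot]
2. Boatman goes back to the left bank with the lift-bot.  [the left bank: the haul-bot, the lift-bot, the weld-bot | the right bank: the drill-bot]
3. Boatman goes to the right bank with the haul-bot and the weld-bot.  [the left bank: the lift-bot | the right bank: the drill-bot, the haul-bot, the weld-bot]
4. Boatman goes back to the left bank with the drill-bot.  [the left bank: the drill-bot, the lift-bot | the right bank: the haul-bot, the weld-bot]
5. Boatman goes to the right bank with the drill-bot and the lift-bot.  [the left bank: — | the right bank: the drill-bot, the haul-bot, the lift-bot, the weld-bot]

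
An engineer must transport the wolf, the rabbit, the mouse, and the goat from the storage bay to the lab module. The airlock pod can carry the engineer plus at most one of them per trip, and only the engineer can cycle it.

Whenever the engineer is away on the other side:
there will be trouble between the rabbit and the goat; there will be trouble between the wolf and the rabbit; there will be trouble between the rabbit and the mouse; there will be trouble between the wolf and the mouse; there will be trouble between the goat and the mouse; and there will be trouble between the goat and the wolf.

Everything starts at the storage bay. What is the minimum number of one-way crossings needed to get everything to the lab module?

impossible

Whatever the first load, the items left behind include a forbidden pair without the engineer. No opening move is safe, so no plan exists.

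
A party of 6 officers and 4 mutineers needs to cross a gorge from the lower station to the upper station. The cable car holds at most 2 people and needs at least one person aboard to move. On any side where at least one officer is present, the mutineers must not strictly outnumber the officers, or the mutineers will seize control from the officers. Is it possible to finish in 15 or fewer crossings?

No

Counting alone: each trip to the upper station takes at most 2 across and each return brings at least 1 back, so after t trips out (and t−1 returns) at most 2t − (t−1) of the 10 are across; that first reaches 10 at t = 9, so at least 17 crossings are needed.
Since 15 < 17, 15 crossings cannot be enough. (The shortest complete plan in fact takes 17:)
1. 2 mutineers → the upper station.  (the lower station: 6O 2M; the upper station: 0O 2M)
2. 1 mutineer ← the lower station.  (the lower station: 6O 3M; the upper station: 0O 1M)
3. 2 mutineers → the upper station.  (the lower station: 6O 1M; the upper station: 0O 3M)
4. 1 mutineer ← the lower station.  (the lower station: 6O 2M; the upper station: 0O 2M)
5. 2 officers → the upper station.  (the lower station: 4O 2M; the upper station: 2O 2M)
6. 1 mutineer ← the lower station.  (the lower station: 4O 3M; the upper station: 2O 1M)
7. 1 officer and 1 mutineer → the upper station.  (the lower station: 3O 2M; the upper station: 3O 2M)
8. 1 mutineer ← the lower station.  (the lower station: 3O 3M; the upper station: 3O 1M)
9. 2 mutineers → the upper station.  (the lower station: 3O 1M; the upper station: 3O 3M)
10. 1 mutineer ← the lower station.  (the lower station: 3O 2M; the upper station: 3O 2M)
11. 1 officer and 1 mutineer → the upper station.  (the lower station: 2O 1M; the upper station: 4O 3M)
12. 1 mutineer ← the lower station.  (the lower station: 2O 2M; the upper station: 4O 2M)
13. 2 mutineers → the upper station.  (the lower station: 2O 0M; the upper station: 4O 4M)
14. 1 mutineer ← the lower station.  (the lower station: 2O 1M; the upper station: 4O 3M)
15. 1 officer and 1 mutineer → the upper station.  (the lower station: 1O 0M; the upper station: 5O 4M)
16. 1 mutineer ← the lower station.  (the lower station: 1O 1M; the upper station: 5O 3M)
17. 1 officer and 1 mutineer → the upper station.  (the lower station: 0O 0M; the upper station: 6O 4M)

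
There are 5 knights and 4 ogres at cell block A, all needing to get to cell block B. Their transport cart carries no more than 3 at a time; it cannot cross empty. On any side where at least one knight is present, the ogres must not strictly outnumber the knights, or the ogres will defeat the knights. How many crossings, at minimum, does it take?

7

Counting alone: each trip to cell block B takes at most 3 across and each return brings at least 1 back, so after t trips out (and t−1 returns) at most 3t − (t−1) of the 9 are across; that first reaches 9 at t = 4, so at least 7 crossings are needed.
The plan below uses exactly 7 crossings, so it is optimal:
1. 3 ogres → cell block B.  (cell block A: 5K 1O; cell block B: 0K 3O)
2. 1 ogre ← cell block A.  (cell block A: 5K 2O; cell block B: 0K 2O)
3. 3 knights → cell block B.  (cell block A: 2K 2O; cell block B: 3K 2O)
4. 1 knight ← cell block A.  (cell block A: 3K 2O; cell block B: 2K 2O)
5. 2 knights and 1 ogre → cell block B.  (cell block A: 1K 1O; cell block B: 4K 3O)
6. 1 knight ← cell block A.  (cell block A: 2K 1O; cell block B: 3K 3O)
7. 2 knights and 1 ogre → cell block B.  (cell block A: 0K 0O; cell block B: 5K 4O)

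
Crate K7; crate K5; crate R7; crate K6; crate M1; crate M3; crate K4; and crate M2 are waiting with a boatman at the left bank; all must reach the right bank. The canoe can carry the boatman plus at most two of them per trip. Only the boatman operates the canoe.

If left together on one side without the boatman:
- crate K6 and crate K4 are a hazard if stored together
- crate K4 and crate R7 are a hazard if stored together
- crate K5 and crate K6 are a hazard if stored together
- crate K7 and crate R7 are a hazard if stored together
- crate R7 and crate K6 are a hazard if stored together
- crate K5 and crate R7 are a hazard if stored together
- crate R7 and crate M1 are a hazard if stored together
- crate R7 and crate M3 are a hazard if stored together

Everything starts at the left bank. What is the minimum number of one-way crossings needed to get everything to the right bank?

Counting alone: the boatman can take at most 2 across per trip to the right bank, so moving all 8 needs at least 4 loaded trips out, with a return between consecutive ones — at least 7 crossings.
The safety rule pushes this higher. Following every safe sequence of crossings, the most of the 8 that can be at the right bank as the canoe arrives there on crossings 7, 9, 11 is 5, 6, 7 respectively — never all 8.
So no plan with fewer than 13 crossings exists, and this one achieves 13:
1. Boatman goes to the right bank with crate K6 and crate R7.
2. Boatman goes back to the left bank with crate R7.
3. Boatman goes to the right bank with crate K7 and crate R7.
4. Boatman goes back to the left bank with crate R7.
5. Boatman goes to the right bank with crate M1 and crate R7.
6. Boatman goes back to the left bank with crate R7.
7. Boatman goes to the right bank with crate M3 and crate R7.
8. Boatman goes back to the left bank with crate R7.
9. Boatman goes to the right bank with crate K4 and crate K5.
10. Boatman goes back to the left bank with crate K6.
11. Boatman goes to the right bank with crate M2 and crate R7.
12. Boatman goes back to the left bank with crate R7.
13. Boatman goes to the right bank with crate K6 and crate R7.

13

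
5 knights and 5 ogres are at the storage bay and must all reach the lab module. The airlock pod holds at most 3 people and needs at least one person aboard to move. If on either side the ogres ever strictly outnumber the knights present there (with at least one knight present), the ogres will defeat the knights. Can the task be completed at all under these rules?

1. 2 ogres → the lab module.  (the storage bay: 5K 3O; the lab module: 0K 2O)
2. 1 ogre ← the storage bay.  (the storage bay: 5K 4O; the lab module: 0K 1O)
3. 3 ogres → the lab module.  (the storage bay: 5K 1O; the lab module: 0K 4O)
4. 1 ogre ← the storage bay.  (the storage bay: 5K 2O; the lab module: 0K 3O)
5. 3 knights → the lab module.  (the storage bay: 2K 2O; the lab module: 3K 3O)
6. 1 knight and 1 ogre ← the storage bay.  (the storage bay: 3K 3O; the lab module: 2K 2O)
7. 3 knights → the lab module.  (the storage bay: 0K 3O; the lab module: 5K 2O)
8. 1 ogre ← the storage bay.  (the storage bay: 0K 4O; the lab module: 5K 1O)
9. 2 ogres → the lab module.  (the storage bay: 0K 2O; the lab module: 5K 3O)
10. 1 ogre ← the storage bay.  (the storage bay: 0K 3O; the lab module: 5K 2O)
11. 3 ogres → the lab module.  (the storage bay: 0K 0O; the lab module: 5K 5O)

Yes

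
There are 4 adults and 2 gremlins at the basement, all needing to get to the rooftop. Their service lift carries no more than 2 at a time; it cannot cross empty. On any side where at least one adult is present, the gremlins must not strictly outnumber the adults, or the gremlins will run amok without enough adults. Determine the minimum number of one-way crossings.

9

Counting alone: each trip to the rooftop takes at most 2 across and each return brings at least 1 back, so after t trips out (and t−1 returns) at most 2t − (t−1) of the 6 are across; that first reaches 6 at t = 5, so at least 9 crossings are needed.
The plan below uses exactly 9 crossings, so it is optimal:
1. 2 gremlins → the rooftop.  (the basement: 4A 0G; the rooftop: 0A 2G)
2. 1 gremlin ← the basement.  (the basement: 4A 1G; the rooftop: 0A 1G)
3. 2 adults → the rooftop.  (the basement: 2A 1G; the rooftop: 2A 1G)
4. 1 gremlin ← the basement.  (the basement: 2A 2G; the rooftop: 2A 0G)
5. 2 gremlins → the rooftop.  (the basement: 2A 0G; the rooftop: 2A 2G)
6. 1 gremlin ← the basement.  (the basement: 2A 1G; the rooftop: 2A 1G)
7. 1 adult and 1 gremlin → the rooftop.  (the basement: 1A 0G; the rooftop: 3A 2G)
8. 1 gremlin ← the basement.  (the basement: 1A 1G; the rooftop: 3A 1G)
9. 1 adult and 1 gremlin → the rooftop.  (the basement: 0A 0G; the rooftop: 4A 2G)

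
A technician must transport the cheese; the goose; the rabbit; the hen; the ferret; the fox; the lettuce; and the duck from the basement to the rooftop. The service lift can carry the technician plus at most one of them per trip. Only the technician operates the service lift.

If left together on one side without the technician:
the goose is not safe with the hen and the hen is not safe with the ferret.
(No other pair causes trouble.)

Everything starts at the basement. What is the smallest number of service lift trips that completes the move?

Counting alone: the technician can take at most 1 across per trip to the rooftop, so moving all 8 needs at least 8 loaded trips out, with a return between consecutive ones — at least 15 crossings.
The safety rule pushes this higher. Following every safe sequence of crossings, the most of the 8 that can be at the rooftop as the service lift arrives there on crossing 15 is 7 — never all 8.
So no plan with fewer than 17 crossings exists, and this one achieves 17:
1. Technician goes to the rooftop with the hen.  [the basement: the cheese, the duck, the ferret, the fox, the goose, the lettuce, the rabbit | the rooftop: the hen]
2. Technician goes back to the basement alone.  [the basement: the cheese, the duck, the ferret, the fox, the goose, the lettuce, the rabbit | the rooftop: the hen]
3. Technician goes to the rooftop with the cheese.  [the basement: the duck, the ferret, the fox, the goose, the lettuce, the rabbit | the rooftop: the cheese, the hen]
4. Technician goes back to the basement alone.  [the basement: the duck, the ferret, the fox, the goose, the lettuce, the rabbit | the rooftop: the cheese, the hen]
5. Technician goes to the rooftop with the goose.  [the basement: the duck, the ferret, the fox, the lettuce, the rabbit | the rooftop: the cheese, the goose, the hen]
6. Technician goes back to the basement with the hen.  [the basement: the duck, the ferret, the fox, the hen, the lettuce, the rabbit | the rooftop: the cheese, the goose]
7. Technician goes to the rooftop with the ferret.  [the basement: the duck, the fox, the hen, the lettuce, the rabbit | the rooftop: the cheese, the ferret, the goose]
8. Technician goes back to the basement alone.  [the basement: the duck, the fox, the hen, the lettuce, the rabbit | the rooftop: the cheese, the ferret, the goose]
9. Technician goes to the rooftop with the rabbit.  [the basement: the duck, the fox, the hen, the lettuce | the rooftop: the cheese, the ferret, the goose, the rabbit]
10. Technician goes back to the basement alone.  [the basement: the duck, the fox, the hen, the lettuce | the rooftop: the cheese, the ferret, the goose, the rabbit]
11. Technician goes to the rooftop with the fox.  [the basement: the duck, the hen, the lettuce | the rooftop: the cheese, the ferret, the fox, the goose, the rabbit]
12. Technician goes back to the basement alone.  [the basement: the duck, the hen, the lettuce | the rooftop: the cheese, the ferret, the fox, the goose, the rabbit]
13. Technician goes to the rooftop with the lettuce.  [the basement: the duck, the hen | the rooftop: the cheese, the ferret, the fox, the goose, the lettuce, the rabbit]
14. Technician goes back to the basement alone.  [the basement: the duck, the hen | the rooftop: the cheese, the ferret, the fox, the goose, the lettuce, the rabbit]
15. Technician goes to the rooftop with the duck.  [the basement: the hen | the rooftop: the cheese, the duck, the ferret, the fox, the goose, the lettuce, the rabbit]
16. Technician goes back to the basement alone.  [the basement: the hen | the rooftop: the cheese, the duck, the ferret, the fox, the goose, the lettuce, the rabbit]
17. Technician goes to the rooftop with the hen.  [the basement: — | the rooftop: the cheese, the duck, the ferret, the fox, the goose, the hen, the lettuce, the rabbit]

17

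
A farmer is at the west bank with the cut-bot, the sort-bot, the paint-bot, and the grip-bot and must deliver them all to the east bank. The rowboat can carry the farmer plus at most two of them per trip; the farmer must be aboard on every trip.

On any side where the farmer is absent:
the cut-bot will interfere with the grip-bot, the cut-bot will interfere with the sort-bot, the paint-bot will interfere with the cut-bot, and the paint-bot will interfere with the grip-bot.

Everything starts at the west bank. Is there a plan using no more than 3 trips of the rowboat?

No

Counting alone: the farmer can take at most 2 across per trip to the east bank, so moving all 4 needs at least 2 loaded trips out, with a return between consecutive ones — at least 3 crossings.
The safety rule pushes this higher. Following every safe sequence of crossings, the most of the 4 that can be at the east bank as the rowboat arrives there on crossing 3 is 3 — never all 4.
So the move cannot be finished within 3 crossings. (The shortest complete plan takes 5:)
1. Farmer goes to the east bank with the cut-bot and the paint-bot.
2. Farmer goes back to the west bank with the cut-bot.
3. Farmer goes to the east bank with the cut-bot and the sort-bot.
4. Farmer goes back to the west bank with the cut-bot.
5. Farmer goes to the east bank with the cut-bot and the grip-bot.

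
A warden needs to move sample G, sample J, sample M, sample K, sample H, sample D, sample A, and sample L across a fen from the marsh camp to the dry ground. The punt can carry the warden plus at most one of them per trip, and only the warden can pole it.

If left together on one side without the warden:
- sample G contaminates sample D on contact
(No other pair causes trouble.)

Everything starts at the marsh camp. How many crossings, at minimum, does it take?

Counting alone: the warden can take at most 1 across per trip to the dry ground, so moving all 8 needs at least 8 loaded trips out, with a return between consecutive ones — at least 15 crossings.
The plan below uses exactly 15 crossings, so it is optimal:
1. Warden goes to the dry ground with sample G.  [the marsh camp: sample A, sample D, sample H, sample J, sample K, sample L, sample M | the dry ground: sample G]
2. Warden goes back to the marsh camp alone.  [the marsh camp: sample A, sample D, sample H, sample J, sample K, sample L, sample M | the dry ground: sample G]
3. Warden goes to the dry ground with sample J.  [the marsh camp: sample A, sample D, sample H, sample K, sample L, sample M | the dry ground: sample G, sample J]
4. Warden goes back to the marsh camp alone.  [the marsh camp: sample A, sample D, sample H, sample K, sample L, sample M | the dry ground: sample G, sample J]
5. Warden goes to the dry ground with sample M.  [the marsh camp: sample A, sample D, sample H, sample K, sample L | the dry ground: sample G, sample J, sample M]
6. Warden goes back to the marsh camp alone.  [the marsh camp: sample A, sample D, sample H, sample K, sample L | the dry ground: sample G, sample J, sample M]
7. Warden goes to the dry ground with sample K.  [the marsh camp: sample A, sample D, sample H, sample L | the dry ground: sample G, sample J, sample K, sample M]
8. Warden goes back to the marsh camp alone.  [the marsh camp: sample A, sample D, sample H, sample L | the dry ground: sample G, sample J, sample K, sample M]
9. Warden goes to the dry ground with sample H.  [the marsh camp: sample A, sample D, sample L | the dry ground: sample G, sample H, sample J, sample K, sample M]
10. Warden goes back to the marsh camp alone.  [the marsh camp: sample A, sample D, sample L | the dry ground: sample G, sample H, sample J, sample K, sample M]
11. Warden goes to the dry ground with sample A.  [the marsh camp: sample D, sample L | the dry ground: sample A, sample G, sample H, sample J, sample K, sample M]
12. Warden goes back to the marsh camp alone.  [the marsh camp: sample D, sample L | the dry ground: sample A, sample G, sample H, sample J, sample K, sample M]
13. Warden goes to the dry ground with sample L.  [the marsh camp: sample D | the dry ground: sample A, sample G, sample H, sample J, sample K, sample L, sample M]
14. Warden goes back to the marsh camp alone.  [the marsh camp: sample D | the dry ground: sample A, sample G, sample H, sample J, sample K, sample L, sample M]
15. Warden goes to the dry ground with sample D.  [the marsh camp: — | the dry ground: sample A, sample D, sample G, sample H, sample J, sample K, sample L, sample M]

15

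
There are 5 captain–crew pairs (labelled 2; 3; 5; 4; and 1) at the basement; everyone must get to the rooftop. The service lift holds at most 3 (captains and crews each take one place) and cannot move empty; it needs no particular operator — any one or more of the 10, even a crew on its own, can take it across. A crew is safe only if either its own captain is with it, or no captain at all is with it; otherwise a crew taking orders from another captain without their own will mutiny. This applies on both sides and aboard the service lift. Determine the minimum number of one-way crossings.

11

Counting alone: each trip to the rooftop takes at most 3 across and each return brings at least 1 back, so after t trips out (and t−1 returns) at most 3t − (t−1) of the 10 are across; that first reaches 10 at t = 5, so at least 9 crossings are needed.
The safety rule pushes this higher. Following every safe sequence of crossings, the most of the 10 that can be at the rooftop as the service lift arrives there on crossing 9 is 9 — never all 10.
So no plan with fewer than 11 crossings exists, and this one achieves 11:
1. captain 2 and crew 2 cross → the rooftop.
2. captain 2 crosses ← the basement.
3. crew 3, crew 4, and crew 5 cross → the rooftop.
4. crew 2 crosses ← the basement.
5. captain 3, captain 4, and captain 5 cross → the rooftop.
6. captain 3 and crew 3 cross ← the basement.
7. captain 1, captain 2, and captain 3 cross → the rooftop.
8. crew 5 crosses ← the basement.
9. crew 2 and crew 3 cross → the rooftop.
10. crew 2 crosses ← the basement.
11. crew 1, crew 2, and crew 5 cross → the rooftop.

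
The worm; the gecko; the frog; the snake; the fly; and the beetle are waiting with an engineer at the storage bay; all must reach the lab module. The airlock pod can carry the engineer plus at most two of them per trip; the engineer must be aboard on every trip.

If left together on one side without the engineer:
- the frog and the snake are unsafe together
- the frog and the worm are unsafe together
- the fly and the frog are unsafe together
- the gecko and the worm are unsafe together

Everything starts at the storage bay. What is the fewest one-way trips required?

7

Counting alone: the engineer can take at most 2 across per trip to the lab module, so moving all 6 needs at least 3 loaded trips out, with a return between consecutive ones — at least 5 crossings.
The safety rule pushes this higher. Following every safe sequence of crossings, the most of the 6 that can be at the lab module as the airlock pod arrives there on crossing 5 is 5 — never all 6.
So no plan with fewer than 7 crossings exists, and this one achieves 7:
1. Engineer goes to the lab module with the frog and the worm.  [the storage bay: the beetle, the fly, the gecko, the snake | the lab module: the frog, the worm]
2. Engineer goes back to the storage bay with the worm.  [the storage bay: the beetle, the fly, the gecko, the snake, the worm | the lab module: the frog]
3. Engineer goes to the lab module with the snake and the worm.  [the storage bay: the beetle, the fly, the gecko | the lab module: the frog, the snake, the worm]
4. Engineer goes back to the storage bay with the frog.  [the storage bay: the beetle, the fly, the frog, the gecko | the lab module: the snake, the worm]
5. Engineer goes to the lab module with the beetle and the fly.  [the storage bay: the frog, the gecko | the lab module: the beetle, the fly, the snake, the worm]
6. Engineer goes back to the storage bay alone.  [the storage bay: the frog, the gecko | the lab module: the beetle, the fly, the snake, the worm]
7. Engineer goes to the lab module with the frog and the gecko.  [the storage bay: — | the lab module: the beetle, the fly, the frog, the gecko, the snake, the worm]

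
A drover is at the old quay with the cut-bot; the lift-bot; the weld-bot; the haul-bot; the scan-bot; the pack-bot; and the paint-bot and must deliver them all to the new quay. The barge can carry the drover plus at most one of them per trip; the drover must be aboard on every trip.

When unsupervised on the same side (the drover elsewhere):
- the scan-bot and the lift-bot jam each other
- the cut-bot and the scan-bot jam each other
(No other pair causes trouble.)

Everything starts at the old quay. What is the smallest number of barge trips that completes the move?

Counting alone: the drover can take at most 1 across per trip to the new quay, so moving all 7 needs at least 7 loaded trips out, with a return between consecutive ones — at least 13 crossings.
The safety rule pushes this higher. Following every safe sequence of crossings, the most of the 7 that can be at the new quay as the barge arrives there on crossing 13 is 6 — never all 7.
So no plan with fewer than 15 crossings exists, and this one achieves 15:
1. Drover goes to the new quay with the scan-bot.  [the old quay: the cut-bot, the haul-bot, the lift-bot, the pack-bot, the paint-bot, the weld-bot | the new quay: the scan-bot]
2. Drover goes back to the old quay alone.  [the old quay: the cut-bot, the haul-bot, the lift-bot, the pack-bot, the paint-bot, the weld-bot | the new quay: the scan-bot]
3. Drover goes to the new quay with the cut-bot.  [the old quay: the haul-bot, the lift-bot, the pack-bot, the paint-bot, the weld-bot | the new quay: the cut-bot, the scan-bot]
4. Drover goes back to the old quay with the scan-bot.  [the old quay: the haul-bot, the lift-bot, the pack-bot, the paint-bot, the scan-bot, the weld-bot | the new quay: the cut-bot]
5. Drover goes to the new quay with the lift-bot.  [the old quay: the haul-bot, the pack-bot, the paint-bot, the scan-bot, the weld-bot | the new quay: the cut-bot, the lift-bot]
6. Drover goes back to the old quay alone.  [the old quay: the haul-bot, the pack-bot, the paint-bot, the scan-bot, the weld-bot | the new quay: the cut-bot, the lift-bot]
7. Drover goes to the new quay with the weld-bot.  [the old quay: the haul-bot, the pack-bot, the paint-bot, the scan-bot | the new quay: the cut-bot, the lift-bot, the weld-bot]
8. Drover goes back to the old quay alone.  [the old quay: the haul-bot, the pack-bot, the paint-bot, the scan-bot | the new quay: the cut-bot, the lift-bot, the weld-bot]
9. Drover goes to the new quay with the haul-bot.  [the old quay: the pack-bot, the paint-bot, the scan-bot | the new quay: the cut-bot, the haul-bot, the lift-bot, the weld-bot]
10. Drover goes back to the old quay alone.  [the old quay: the pack-bot, the paint-bot, the scan-bot | the new quay: the cut-bot, the haul-bot, the lift-bot, the weld-bot]
11. Drover goes to the new quay with the pack-bot.  [the old quay: the paint-bot, the scan-bot | the new quay: the cut-bot, the haul-bot, the lift-bot, the pack-bot, the weld-bot]
12. Drover goes back to the old quay alone.  [the old quay: the paint-bot, the scan-bot | the new quay: the cut-bot, the haul-bot, the lift-bot, the pack-bot, the weld-bot]
13. Drover goes to the new quay with the paint-bot.  [the old quay: the scan-bot | the new quay: the cut-bot, the haul-bot, the lift-bot, the pack-bot, the paint-bot, the weld-bot]
14. Drover goes back to the old quay alone.  [the old quay: the scan-bot | the new quay: the cut-bot, the haul-bot, the lift-bot, the pack-bot, the paint-bot, the weld-bot]
15. Drover goes to the new quay with the scan-bot.  [the old quay: — | the new quay: the cut-bot, the haul-bot, the lift-bot, the pack-bot, the paint-bot, the scan-bot, the weld-bot]

15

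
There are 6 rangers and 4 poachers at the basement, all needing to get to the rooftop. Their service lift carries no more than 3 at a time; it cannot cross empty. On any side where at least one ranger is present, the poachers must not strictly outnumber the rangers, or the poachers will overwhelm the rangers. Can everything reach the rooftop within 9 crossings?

Yes

Yes — this plan uses 9 crossings (≤ 9):
1. 2 poachers → the rooftop.  (the basement: 6R 2P; the rooftop: 0R 2P)
2. 1 poacher ← the basement.  (the basement: 6R 3P; the rooftop: 0R 1P)
3. 3 poachers → the rooftop.  (the basement: 6R 0P; the rooftop: 0R 4P)
4. 1 poacher ← the basement.  (the basement: 6R 1P; the rooftop: 0R 3P)
5. 3 rangers → the rooftop.  (the basement: 3R 1P; the rooftop: 3R 3P)
6. 1 poacher ← the basement.  (the basement: 3R 2P; the rooftop: 3R 2P)
7. 1 ranger and 2 poachers → the rooftop.  (the basement: 2R 0P; the rooftop: 4R 4P)
8. 1 poacher ← the basement.  (the basement: 2R 1P; the rooftop: 4R 3P)
9. 2 rangers and 1 poacher → the rooftop.  (the basement: 0R 0P; the rooftop: 6R 4P)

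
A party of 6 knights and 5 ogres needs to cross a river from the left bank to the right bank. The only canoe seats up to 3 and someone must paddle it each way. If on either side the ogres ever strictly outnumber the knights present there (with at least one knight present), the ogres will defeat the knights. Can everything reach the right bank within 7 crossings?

No

Counting alone: each trip to the right bank takes at most 3 across and each return brings at least 1 back, so after t trips out (and t−1 returns) at most 3t − (t−1) of the 11 are across; that first reaches 11 at t = 5, so at least 9 crossings are needed.
Since 7 < 9, 7 crossings cannot be enough. (The shortest complete plan in fact takes 9:)
1. 3 ogres → the right bank.  (the left bank: 6K 2O; the right bank: 0K 3O)
2. 1 ogre ← the left bank.  (the left bank: 6K 3O; the right bank: 0K 2O)
3. 3 knights → the right bank.  (the left bank: 3K 3O; the right bank: 3K 2O)
4. 1 knight ← the left bank.  (the left bank: 4K 3O; the right bank: 2K 2O)
5. 2 knights and 1 ogre → the right bank.  (the left bank: 2K 2O; the right bank: 4K 3O)
6. 1 knight ← the left bank.  (the left bank: 3K 2O; the right bank: 3K 3O)
7. 2 knights and 1 ogre → the right bank.  (the left bank: 1K 1O; the right bank: 5K 4O)
8. 1 knight ← the left bank.  (the left bank: 2K 1O; the right bank: 4K 4O)
9. 2 knights and 1 ogre → the right bank.  (the left bank: 0K 0O; the right bank: 6K 5O)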